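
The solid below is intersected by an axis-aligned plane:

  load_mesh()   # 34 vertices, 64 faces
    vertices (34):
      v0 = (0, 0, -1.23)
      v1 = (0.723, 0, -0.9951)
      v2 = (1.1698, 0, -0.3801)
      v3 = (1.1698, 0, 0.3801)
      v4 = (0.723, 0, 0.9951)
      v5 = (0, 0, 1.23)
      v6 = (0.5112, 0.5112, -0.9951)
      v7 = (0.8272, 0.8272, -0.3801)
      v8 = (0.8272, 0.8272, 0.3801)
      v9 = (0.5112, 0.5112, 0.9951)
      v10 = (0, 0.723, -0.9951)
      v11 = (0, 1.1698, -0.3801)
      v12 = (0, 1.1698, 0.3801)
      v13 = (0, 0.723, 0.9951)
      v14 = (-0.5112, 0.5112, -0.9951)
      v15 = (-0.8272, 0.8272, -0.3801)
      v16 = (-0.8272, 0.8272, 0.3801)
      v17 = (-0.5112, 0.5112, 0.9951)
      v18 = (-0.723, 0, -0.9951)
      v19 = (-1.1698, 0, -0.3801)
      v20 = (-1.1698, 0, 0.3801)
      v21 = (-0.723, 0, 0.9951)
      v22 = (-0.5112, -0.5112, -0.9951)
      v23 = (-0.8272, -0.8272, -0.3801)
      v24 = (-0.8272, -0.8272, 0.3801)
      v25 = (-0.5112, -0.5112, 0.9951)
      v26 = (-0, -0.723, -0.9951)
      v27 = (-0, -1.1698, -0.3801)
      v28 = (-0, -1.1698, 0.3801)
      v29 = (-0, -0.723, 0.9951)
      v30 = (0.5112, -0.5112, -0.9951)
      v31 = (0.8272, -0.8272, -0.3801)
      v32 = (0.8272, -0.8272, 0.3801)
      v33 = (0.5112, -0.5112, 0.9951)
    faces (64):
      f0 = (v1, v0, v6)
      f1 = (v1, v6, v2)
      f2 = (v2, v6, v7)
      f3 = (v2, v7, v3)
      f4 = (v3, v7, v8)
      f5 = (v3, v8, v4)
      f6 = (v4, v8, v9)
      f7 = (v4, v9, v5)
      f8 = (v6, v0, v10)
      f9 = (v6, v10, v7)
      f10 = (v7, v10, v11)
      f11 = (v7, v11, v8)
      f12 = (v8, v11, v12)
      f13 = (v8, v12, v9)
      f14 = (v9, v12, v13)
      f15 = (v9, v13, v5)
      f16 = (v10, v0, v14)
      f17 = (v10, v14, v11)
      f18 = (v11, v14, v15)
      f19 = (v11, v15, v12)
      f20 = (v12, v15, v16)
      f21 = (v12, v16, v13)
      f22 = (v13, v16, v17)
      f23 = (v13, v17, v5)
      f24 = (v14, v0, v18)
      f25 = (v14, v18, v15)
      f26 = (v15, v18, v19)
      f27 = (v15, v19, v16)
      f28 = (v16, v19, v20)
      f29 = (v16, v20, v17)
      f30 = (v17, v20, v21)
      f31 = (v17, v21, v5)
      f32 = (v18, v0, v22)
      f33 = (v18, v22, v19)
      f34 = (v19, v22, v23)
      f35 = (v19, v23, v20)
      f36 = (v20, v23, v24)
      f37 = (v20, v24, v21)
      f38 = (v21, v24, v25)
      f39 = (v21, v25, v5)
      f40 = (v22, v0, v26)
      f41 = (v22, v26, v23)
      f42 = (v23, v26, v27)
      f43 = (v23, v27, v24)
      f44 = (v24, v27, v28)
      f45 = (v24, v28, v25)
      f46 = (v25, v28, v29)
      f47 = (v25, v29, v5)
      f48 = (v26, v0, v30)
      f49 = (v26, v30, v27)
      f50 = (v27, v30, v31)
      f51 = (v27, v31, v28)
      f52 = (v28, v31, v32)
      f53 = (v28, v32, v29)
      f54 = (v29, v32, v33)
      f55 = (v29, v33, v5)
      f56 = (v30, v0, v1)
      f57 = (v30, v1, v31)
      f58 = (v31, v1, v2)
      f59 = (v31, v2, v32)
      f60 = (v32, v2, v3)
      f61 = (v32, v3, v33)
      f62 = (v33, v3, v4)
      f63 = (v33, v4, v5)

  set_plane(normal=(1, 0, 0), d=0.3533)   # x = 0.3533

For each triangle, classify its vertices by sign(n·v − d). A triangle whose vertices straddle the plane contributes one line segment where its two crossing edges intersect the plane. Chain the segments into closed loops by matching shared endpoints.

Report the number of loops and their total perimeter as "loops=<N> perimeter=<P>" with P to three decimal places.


loops=1 perimeter=6.926

Straddling triangles (20 of 64):
  (v1,v0,v6) [+-+] → (0.3533, 0, -1.11521)–(0.3533, 0.3533, -1.06766)  len=0.3565
  (v4,v9,v5) [++-] → (0.3533, 0.3533, 1.06766)–(0.3533, 0, 1.11521)  len=0.3565
  (v6,v0,v10) [+--] → (0.3533, 0.3533, -1.06766)–(0.3533, 0.576621, -0.9951)  len=0.2348
  (v6,v10,v7) [+-+] → (0.3533, 0.576621, -0.9951)–(0.3533, 0.767504, -0.732431)  len=0.3247
  (v7,v10,v11) [+--] → (0.3533, 0.767504, -0.732431)–(0.3533, 1.02347, -0.3801)  len=0.4355
  (v7,v11,v8) [+-+] → (0.3533, 1.02347, -0.3801)–(0.3533, 1.02347, -0.0554159)  len=0.3247
  (v8,v11,v12) [+--] → (0.3533, 1.02347, -0.0554159)–(0.3533, 1.02347, 0.3801)  len=0.4355
  (v8,v12,v9) [+-+] → (0.3533, 1.02347, 0.3801)–(0.3533, 0.714629, 0.805138)  len=0.5254
  (v9,v12,v13) [+--] → (0.3533, 0.714629, 0.805138)–(0.3533, 0.576621, 0.9951)  len=0.2348
  (v9,v13,v5) [+--] → (0.3533, 0.576621, 0.9951)–(0.3533, 0.3533, 1.06766)  len=0.2348
  (v26,v0,v30) [--+] → (0.3533, -0.3533, -1.06766)–(0.3533, -0.576621, -0.9951)  len=0.2348
  (v26,v30,v27) [-+-] → (0.3533, -0.576621, -0.9951)–(0.3533, -0.714629, -0.805138)  len=0.2348
  (v27,v30,v31) [-++] → (0.3533, -0.714629, -0.805138)–(0.3533, -1.02347, -0.3801)  len=0.5254
  (v27,v31,v28) [-+-] → (0.3533, -1.02347, -0.3801)–(0.3533, -1.02347, 0.0554159)  len=0.4355
  (v28,v31,v32) [-++] → (0.3533, -1.02347, 0.0554159)–(0.3533, -1.02347, 0.3801)  len=0.3247
  (v28,v32,v29) [-+-] → (0.3533, -1.02347, 0.3801)–(0.3533, -0.767504, 0.732431)  len=0.4355
  (v29,v32,v33) [-++] → (0.3533, -0.767504, 0.732431)–(0.3533, -0.576621, 0.9951)  len=0.3247
  (v29,v33,v5) [-+-] → (0.3533, -0.576621, 0.9951)–(0.3533, -0.3533, 1.06766)  len=0.2348
  (v30,v0,v1) [+-+] → (0.3533, -0.3533, -1.06766)–(0.3533, 0, -1.11521)  len=0.3565
  (v33,v4,v5) [++-] → (0.3533, 0, 1.11521)–(0.3533, -0.3533, 1.06766)  len=0.3565

Chained into 1 loop(s):
  loop 1: 20 segments, perimeter = 6.9264
Total perimeter = 6.926


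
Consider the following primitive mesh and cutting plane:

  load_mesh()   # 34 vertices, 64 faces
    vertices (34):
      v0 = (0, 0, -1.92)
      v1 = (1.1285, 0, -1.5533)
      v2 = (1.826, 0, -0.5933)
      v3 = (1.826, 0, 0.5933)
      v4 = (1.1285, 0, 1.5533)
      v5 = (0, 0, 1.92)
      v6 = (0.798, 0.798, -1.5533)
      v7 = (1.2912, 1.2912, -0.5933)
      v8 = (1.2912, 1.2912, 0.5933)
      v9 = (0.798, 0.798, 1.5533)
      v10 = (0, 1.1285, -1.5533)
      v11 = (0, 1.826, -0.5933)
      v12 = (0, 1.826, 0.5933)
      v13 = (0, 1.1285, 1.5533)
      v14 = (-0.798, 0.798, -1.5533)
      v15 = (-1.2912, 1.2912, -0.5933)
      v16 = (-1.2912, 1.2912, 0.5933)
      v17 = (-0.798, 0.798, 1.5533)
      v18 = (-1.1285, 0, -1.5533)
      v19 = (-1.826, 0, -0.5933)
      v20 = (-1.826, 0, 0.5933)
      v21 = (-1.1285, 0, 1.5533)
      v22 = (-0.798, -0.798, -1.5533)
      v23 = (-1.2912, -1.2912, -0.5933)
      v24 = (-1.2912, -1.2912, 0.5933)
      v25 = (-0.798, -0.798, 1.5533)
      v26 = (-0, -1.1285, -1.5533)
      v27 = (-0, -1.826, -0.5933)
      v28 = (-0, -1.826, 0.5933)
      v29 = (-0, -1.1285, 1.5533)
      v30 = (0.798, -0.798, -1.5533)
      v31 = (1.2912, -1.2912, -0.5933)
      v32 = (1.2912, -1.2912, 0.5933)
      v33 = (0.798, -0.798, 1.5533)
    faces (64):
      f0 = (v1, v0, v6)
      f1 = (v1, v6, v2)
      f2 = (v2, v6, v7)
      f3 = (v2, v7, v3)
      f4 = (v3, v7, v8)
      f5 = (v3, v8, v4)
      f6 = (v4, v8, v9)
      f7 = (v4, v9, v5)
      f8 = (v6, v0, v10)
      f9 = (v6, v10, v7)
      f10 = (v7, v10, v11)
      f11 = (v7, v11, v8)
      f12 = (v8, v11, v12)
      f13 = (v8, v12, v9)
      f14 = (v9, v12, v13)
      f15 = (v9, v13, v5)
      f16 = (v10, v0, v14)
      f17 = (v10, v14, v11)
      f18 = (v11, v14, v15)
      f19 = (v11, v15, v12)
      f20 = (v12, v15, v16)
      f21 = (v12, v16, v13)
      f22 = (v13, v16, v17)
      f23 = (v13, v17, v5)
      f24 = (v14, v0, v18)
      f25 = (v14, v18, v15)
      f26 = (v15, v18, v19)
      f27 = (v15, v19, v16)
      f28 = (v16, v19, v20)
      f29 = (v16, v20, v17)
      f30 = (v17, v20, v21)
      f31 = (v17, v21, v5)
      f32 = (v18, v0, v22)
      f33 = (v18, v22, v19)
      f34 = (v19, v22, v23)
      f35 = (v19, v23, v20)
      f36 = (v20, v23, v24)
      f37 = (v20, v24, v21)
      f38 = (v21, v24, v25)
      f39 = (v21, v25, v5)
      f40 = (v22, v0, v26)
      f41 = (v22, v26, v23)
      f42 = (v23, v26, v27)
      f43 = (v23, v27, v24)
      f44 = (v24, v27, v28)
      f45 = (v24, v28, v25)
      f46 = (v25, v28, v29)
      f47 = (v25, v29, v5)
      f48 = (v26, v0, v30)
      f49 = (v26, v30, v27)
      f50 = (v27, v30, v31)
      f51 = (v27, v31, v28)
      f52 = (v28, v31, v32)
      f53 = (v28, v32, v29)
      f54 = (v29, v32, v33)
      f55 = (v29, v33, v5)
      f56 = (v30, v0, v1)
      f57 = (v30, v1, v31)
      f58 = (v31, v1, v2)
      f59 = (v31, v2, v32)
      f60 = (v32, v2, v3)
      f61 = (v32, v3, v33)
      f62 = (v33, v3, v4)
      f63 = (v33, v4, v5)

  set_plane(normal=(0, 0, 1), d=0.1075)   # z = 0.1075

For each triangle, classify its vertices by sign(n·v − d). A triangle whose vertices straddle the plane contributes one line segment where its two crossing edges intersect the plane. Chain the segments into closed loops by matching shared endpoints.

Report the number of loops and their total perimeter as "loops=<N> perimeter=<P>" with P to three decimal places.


loops=1 perimeter=11.181

Straddling triangles (16 of 64):
  (v2,v7,v3) [--+] → (1.60705, 0.528624, 0.1075)–(1.826, 0, 0.1075)  len=0.5722
  (v3,v7,v8) [+-+] → (1.60705, 0.528624, 0.1075)–(1.2912, 1.2912, 0.1075)  len=0.8254
  (v7,v11,v8) [--+] → (0.762576, 1.51015, 0.1075)–(1.2912, 1.2912, 0.1075)  len=0.5722
  (v8,v11,v12) [+-+] → (0.762576, 1.51015, 0.1075)–(0, 1.826, 0.1075)  len=0.8254
  (v11,v15,v12) [--+] → (-0.528624, 1.60705, 0.1075)–(0, 1.826, 0.1075)  len=0.5722
  (v12,v15,v16) [+-+] → (-0.528624, 1.60705, 0.1075)–(-1.2912, 1.2912, 0.1075)  len=0.8254
  (v15,v19,v16) [--+] → (-1.51015, 0.762576, 0.1075)–(-1.2912, 1.2912, 0.1075)  len=0.5722
  (v16,v19,v20) [+-+] → (-1.51015, 0.762576, 0.1075)–(-1.826, 0, 0.1075)  len=0.8254
  (v19,v23,v20) [--+] → (-1.60705, -0.528624, 0.1075)–(-1.826, 0, 0.1075)  len=0.5722
  (v20,v23,v24) [+-+] → (-1.60705, -0.528624, 0.1075)–(-1.2912, -1.2912, 0.1075)  len=0.8254
  (v23,v27,v24) [--+] → (-0.762576, -1.51015, 0.1075)–(-1.2912, -1.2912, 0.1075)  len=0.5722
  (v24,v27,v28) [+-+] → (-0.762576, -1.51015, 0.1075)–(0, -1.826, 0.1075)  len=0.8254
  (v27,v31,v28) [--+] → (0.528624, -1.60705, 0.1075)–(0, -1.826, 0.1075)  len=0.5722
  (v28,v31,v32) [+-+] → (0.528624, -1.60705, 0.1075)–(1.2912, -1.2912, 0.1075)  len=0.8254
  (v31,v2,v32) [--+] → (1.51015, -0.762576, 0.1075)–(1.2912, -1.2912, 0.1075)  len=0.5722
  (v32,v2,v3) [+-+] → (1.51015, -0.762576, 0.1075)–(1.826, 0, 0.1075)  len=0.8254

Chained into 1 loop(s):
  loop 1: 16 segments, perimeter = 11.1806
Total perimeter = 11.181


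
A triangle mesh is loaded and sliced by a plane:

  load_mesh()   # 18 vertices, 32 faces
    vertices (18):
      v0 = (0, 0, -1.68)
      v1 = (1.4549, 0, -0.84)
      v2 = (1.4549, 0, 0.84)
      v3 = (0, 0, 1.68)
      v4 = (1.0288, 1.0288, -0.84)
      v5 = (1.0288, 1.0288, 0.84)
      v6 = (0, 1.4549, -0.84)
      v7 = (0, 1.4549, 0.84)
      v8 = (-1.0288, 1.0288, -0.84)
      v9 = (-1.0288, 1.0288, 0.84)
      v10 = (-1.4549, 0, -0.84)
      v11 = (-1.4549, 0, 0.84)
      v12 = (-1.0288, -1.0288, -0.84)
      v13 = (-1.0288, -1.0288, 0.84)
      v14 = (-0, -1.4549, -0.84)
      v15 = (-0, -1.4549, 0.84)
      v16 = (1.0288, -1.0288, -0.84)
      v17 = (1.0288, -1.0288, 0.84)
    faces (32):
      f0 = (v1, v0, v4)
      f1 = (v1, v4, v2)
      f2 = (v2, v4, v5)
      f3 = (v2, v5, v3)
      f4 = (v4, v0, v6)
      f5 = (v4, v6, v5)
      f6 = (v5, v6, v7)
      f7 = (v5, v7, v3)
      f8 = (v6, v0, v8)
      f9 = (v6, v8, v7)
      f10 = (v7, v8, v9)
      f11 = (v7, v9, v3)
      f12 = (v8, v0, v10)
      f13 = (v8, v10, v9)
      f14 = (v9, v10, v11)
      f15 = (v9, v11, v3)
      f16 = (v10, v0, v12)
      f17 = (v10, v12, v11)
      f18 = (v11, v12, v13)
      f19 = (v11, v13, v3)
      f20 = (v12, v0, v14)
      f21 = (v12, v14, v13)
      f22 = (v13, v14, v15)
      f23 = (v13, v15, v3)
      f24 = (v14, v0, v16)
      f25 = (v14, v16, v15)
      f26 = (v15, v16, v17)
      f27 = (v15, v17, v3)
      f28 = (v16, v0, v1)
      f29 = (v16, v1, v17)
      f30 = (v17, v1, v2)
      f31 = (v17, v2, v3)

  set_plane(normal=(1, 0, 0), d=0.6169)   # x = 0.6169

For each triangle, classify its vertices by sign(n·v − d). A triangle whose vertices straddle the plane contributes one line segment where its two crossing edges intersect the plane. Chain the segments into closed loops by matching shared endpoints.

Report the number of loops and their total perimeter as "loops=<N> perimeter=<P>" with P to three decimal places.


loops=1 perimeter=8.588

Straddling triangles (12 of 32):
  (v1,v0,v4) [+-+] → (0.6169, 0, -1.32383)–(0.6169, 0.6169, -1.17631)  len=0.6343
  (v2,v5,v3) [++-] → (0.6169, 0.6169, 1.17631)–(0.6169, 0, 1.32383)  len=0.6343
  (v4,v0,v6) [+--] → (0.6169, 0.6169, -1.17631)–(0.6169, 1.1994, -0.84)  len=0.6726
  (v4,v6,v5) [+-+] → (0.6169, 1.1994, -0.84)–(0.6169, 1.1994, 0.167379)  len=1.0074
  (v5,v6,v7) [+--] → (0.6169, 1.1994, 0.167379)–(0.6169, 1.1994, 0.84)  len=0.6726
  (v5,v7,v3) [+--] → (0.6169, 1.1994, 0.84)–(0.6169, 0.6169, 1.17631)  len=0.6726
  (v14,v0,v16) [--+] → (0.6169, -0.6169, -1.17631)–(0.6169, -1.1994, -0.84)  len=0.6726
  (v14,v16,v15) [-+-] → (0.6169, -1.1994, -0.84)–(0.6169, -1.1994, -0.167379)  len=0.6726
  (v15,v16,v17) [-++] → (0.6169, -1.1994, -0.167379)–(0.6169, -1.1994, 0.84)  len=1.0074
  (v15,v17,v3) [-+-] → (0.6169, -1.1994, 0.84)–(0.6169, -0.6169, 1.17631)  len=0.6726
  (v16,v0,v1) [+-+] → (0.6169, -0.6169, -1.17631)–(0.6169, 0, -1.32383)  len=0.6343
  (v17,v2,v3) [++-] → (0.6169, 0, 1.32383)–(0.6169, -0.6169, 1.17631)  len=0.6343

Chained into 1 loop(s):
  loop 1: 12 segments, perimeter = 8.5876
Total perimeter = 8.588


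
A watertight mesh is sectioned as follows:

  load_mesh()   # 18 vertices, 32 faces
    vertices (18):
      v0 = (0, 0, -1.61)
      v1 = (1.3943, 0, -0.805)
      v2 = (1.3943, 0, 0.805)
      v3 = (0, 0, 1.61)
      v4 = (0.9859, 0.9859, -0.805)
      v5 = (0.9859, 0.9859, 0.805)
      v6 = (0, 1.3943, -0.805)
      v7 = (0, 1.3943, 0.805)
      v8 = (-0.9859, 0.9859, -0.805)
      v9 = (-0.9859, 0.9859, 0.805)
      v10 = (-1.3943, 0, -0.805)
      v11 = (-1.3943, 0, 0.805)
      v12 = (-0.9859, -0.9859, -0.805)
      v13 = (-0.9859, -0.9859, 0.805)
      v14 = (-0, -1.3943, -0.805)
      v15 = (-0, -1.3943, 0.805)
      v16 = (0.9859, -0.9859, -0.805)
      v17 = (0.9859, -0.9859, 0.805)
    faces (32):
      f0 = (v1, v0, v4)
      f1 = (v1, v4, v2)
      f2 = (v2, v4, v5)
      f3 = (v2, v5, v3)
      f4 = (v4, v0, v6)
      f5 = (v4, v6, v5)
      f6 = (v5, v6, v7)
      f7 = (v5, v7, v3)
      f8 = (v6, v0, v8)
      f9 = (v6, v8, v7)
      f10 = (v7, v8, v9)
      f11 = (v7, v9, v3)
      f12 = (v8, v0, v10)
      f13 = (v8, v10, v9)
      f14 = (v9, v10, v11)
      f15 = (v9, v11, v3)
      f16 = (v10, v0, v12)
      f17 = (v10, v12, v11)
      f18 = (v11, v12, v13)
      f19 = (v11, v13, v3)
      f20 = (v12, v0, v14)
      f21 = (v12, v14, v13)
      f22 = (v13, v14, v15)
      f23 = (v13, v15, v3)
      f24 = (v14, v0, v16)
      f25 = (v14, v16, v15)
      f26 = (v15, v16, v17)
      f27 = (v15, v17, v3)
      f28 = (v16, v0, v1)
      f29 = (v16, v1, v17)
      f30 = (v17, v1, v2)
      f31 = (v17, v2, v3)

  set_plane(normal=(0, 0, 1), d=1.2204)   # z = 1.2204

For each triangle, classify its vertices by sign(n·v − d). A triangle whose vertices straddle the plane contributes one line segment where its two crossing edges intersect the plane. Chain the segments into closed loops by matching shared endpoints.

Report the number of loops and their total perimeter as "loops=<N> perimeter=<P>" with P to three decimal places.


Straddling triangles (8 of 32):
  (v2,v5,v3) [--+] → (0.477151, 0.477151, 1.2204)–(0.674807, 0, 1.2204)  len=0.5165
  (v5,v7,v3) [--+] → (0, 0.674807, 1.2204)–(0.477151, 0.477151, 1.2204)  len=0.5165
  (v7,v9,v3) [--+] → (-0.477151, 0.477151, 1.2204)–(0, 0.674807, 1.2204)  len=0.5165
  (v9,v11,v3) [--+] → (-0.674807, 0, 1.2204)–(-0.477151, 0.477151, 1.2204)  len=0.5165
  (v11,v13,v3) [--+] → (-0.477151, -0.477151, 1.2204)–(-0.674807, 0, 1.2204)  len=0.5165
  (v13,v15,v3) [--+] → (0, -0.674807, 1.2204)–(-0.477151, -0.477151, 1.2204)  len=0.5165
  (v15,v17,v3) [--+] → (0.477151, -0.477151, 1.2204)–(0, -0.674807, 1.2204)  len=0.5165
  (v17,v2,v3) [--+] → (0.674807, 0, 1.2204)–(0.477151, -0.477151, 1.2204)  len=0.5165

Chained into 1 loop(s):
  loop 1: 8 segments, perimeter = 4.1318
Total perimeter = 4.132

loops=1 perimeter=4.132


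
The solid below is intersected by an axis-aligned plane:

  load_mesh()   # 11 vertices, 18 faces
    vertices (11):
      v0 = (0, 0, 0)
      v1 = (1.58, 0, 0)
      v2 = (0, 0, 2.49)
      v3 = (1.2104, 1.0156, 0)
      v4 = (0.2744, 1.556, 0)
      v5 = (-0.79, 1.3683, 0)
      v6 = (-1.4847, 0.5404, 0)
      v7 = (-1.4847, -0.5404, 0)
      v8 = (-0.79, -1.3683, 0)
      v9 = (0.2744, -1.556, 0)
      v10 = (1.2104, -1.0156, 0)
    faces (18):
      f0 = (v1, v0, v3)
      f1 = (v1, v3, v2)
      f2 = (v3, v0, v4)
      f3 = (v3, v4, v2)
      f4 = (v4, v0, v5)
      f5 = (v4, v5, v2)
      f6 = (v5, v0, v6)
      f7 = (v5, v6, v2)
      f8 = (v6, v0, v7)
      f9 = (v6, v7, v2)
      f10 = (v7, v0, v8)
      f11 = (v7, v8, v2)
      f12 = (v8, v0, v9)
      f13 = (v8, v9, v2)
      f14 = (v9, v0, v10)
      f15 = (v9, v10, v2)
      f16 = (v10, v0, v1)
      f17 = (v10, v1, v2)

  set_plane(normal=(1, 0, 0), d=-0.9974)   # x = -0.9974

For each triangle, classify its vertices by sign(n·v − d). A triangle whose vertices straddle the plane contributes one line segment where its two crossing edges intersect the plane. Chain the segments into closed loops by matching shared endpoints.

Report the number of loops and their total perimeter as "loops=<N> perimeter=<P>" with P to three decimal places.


loops=1 perimeter=5.198

Straddling triangles (6 of 18):
  (v5,v0,v6) [++-] → (-0.9974, 0.363033, 0)–(-0.9974, 1.12113, 0)  len=0.7581
  (v5,v6,v2) [+-+] → (-0.9974, 1.12113, 0)–(-0.9974, 0.363033, 0.817254)  len=1.1147
  (v6,v0,v7) [-+-] → (-0.9974, 0.363033, 0)–(-0.9974, -0.363033, 0)  len=0.7261
  (v6,v7,v2) [--+] → (-0.9974, -0.363033, 0.817254)–(-0.9974, 0.363033, 0.817254)  len=0.7261
  (v7,v0,v8) [-++] → (-0.9974, -0.363033, 0)–(-0.9974, -1.12113, 0)  len=0.7581
  (v7,v8,v2) [-++] → (-0.9974, -1.12113, 0)–(-0.9974, -0.363033, 0.817254)  len=1.1147

Chained into 1 loop(s):
  loop 1: 6 segments, perimeter = 5.1978
Total perimeter = 5.198


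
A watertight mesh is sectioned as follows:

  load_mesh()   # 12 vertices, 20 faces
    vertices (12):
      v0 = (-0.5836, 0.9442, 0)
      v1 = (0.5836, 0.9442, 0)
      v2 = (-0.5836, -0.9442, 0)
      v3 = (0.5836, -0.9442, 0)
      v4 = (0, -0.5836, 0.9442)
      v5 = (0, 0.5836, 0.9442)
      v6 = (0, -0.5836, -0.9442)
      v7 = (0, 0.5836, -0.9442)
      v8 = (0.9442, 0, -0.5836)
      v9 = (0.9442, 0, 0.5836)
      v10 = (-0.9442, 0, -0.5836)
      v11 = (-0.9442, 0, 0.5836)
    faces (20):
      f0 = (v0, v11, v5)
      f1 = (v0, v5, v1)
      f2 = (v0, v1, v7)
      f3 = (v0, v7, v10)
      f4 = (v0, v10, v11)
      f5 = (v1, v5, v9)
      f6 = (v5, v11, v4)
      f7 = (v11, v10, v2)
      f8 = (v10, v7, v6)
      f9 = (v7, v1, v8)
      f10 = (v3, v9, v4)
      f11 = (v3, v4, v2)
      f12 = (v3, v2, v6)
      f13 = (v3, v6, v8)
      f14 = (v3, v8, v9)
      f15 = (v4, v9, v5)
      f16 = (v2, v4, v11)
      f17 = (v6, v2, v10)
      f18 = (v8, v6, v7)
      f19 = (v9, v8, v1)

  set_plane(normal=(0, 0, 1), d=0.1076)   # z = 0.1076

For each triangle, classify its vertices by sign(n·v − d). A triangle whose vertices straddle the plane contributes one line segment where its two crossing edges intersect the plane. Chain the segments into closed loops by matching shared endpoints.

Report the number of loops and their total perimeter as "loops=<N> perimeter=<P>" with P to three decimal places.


Straddling triangles (10 of 20):
  (v0,v11,v5) [-++] → (-0.650085, 0.770115, 0.1076)–(-0.517094, 0.903106, 0.1076)  len=0.1881
  (v0,v5,v1) [-+-] → (-0.517094, 0.903106, 0.1076)–(0.517094, 0.903106, 0.1076)  len=1.0342
  (v0,v10,v11) [--+] → (-0.9442, 0, 0.1076)–(-0.650085, 0.770115, 0.1076)  len=0.8244
  (v1,v5,v9) [-++] → (0.517094, 0.903106, 0.1076)–(0.650085, 0.770115, 0.1076)  len=0.1881
  (v11,v10,v2) [+--] → (-0.9442, 0, 0.1076)–(-0.650085, -0.770115, 0.1076)  len=0.8244
  (v3,v9,v4) [-++] → (0.650085, -0.770115, 0.1076)–(0.517094, -0.903106, 0.1076)  len=0.1881
  (v3,v4,v2) [-+-] → (0.517094, -0.903106, 0.1076)–(-0.517094, -0.903106, 0.1076)  len=1.0342
  (v3,v8,v9) [--+] → (0.9442, 0, 0.1076)–(0.650085, -0.770115, 0.1076)  len=0.8244
  (v2,v4,v11) [-++] → (-0.517094, -0.903106, 0.1076)–(-0.650085, -0.770115, 0.1076)  len=0.1881
  (v9,v8,v1) [+--] → (0.9442, 0, 0.1076)–(0.650085, 0.770115, 0.1076)  len=0.8244

Chained into 1 loop(s):
  loop 1: 10 segments, perimeter = 6.1182
Total perimeter = 6.118

loops=1 perimeter=6.118


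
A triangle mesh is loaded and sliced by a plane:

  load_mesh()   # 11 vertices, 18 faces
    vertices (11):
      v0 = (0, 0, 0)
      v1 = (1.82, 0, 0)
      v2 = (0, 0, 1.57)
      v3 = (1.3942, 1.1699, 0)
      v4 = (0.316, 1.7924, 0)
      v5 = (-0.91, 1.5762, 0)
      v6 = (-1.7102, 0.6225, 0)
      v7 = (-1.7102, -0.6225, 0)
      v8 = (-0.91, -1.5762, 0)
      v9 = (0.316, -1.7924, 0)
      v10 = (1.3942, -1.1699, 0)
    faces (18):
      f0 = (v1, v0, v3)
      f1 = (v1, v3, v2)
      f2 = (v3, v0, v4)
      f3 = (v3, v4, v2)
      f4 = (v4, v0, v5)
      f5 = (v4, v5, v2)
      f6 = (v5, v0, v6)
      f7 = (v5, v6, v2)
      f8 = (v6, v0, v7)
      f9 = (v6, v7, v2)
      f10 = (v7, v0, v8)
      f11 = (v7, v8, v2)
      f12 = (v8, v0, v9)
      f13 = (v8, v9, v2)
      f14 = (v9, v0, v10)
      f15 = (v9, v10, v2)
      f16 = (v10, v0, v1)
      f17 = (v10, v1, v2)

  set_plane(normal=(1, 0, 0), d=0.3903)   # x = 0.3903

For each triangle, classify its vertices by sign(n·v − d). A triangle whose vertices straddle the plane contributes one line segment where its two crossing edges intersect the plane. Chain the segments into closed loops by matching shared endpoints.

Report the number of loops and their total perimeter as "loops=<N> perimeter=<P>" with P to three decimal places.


loops=1 perimeter=7.819

Straddling triangles (8 of 18):
  (v1,v0,v3) [+-+] → (0.3903, 0, 0)–(0.3903, 0.327508, 0)  len=0.3275
  (v1,v3,v2) [++-] → (0.3903, 0.327508, 1.13049)–(0.3903, 0, 1.23331)  len=0.3433
  (v3,v0,v4) [+--] → (0.3903, 0.327508, 0)–(0.3903, 1.7495, 0)  len=1.4220
  (v3,v4,v2) [+--] → (0.3903, 1.7495, 0)–(0.3903, 0.327508, 1.13049)  len=1.8166
  (v9,v0,v10) [--+] → (0.3903, -0.327508, 0)–(0.3903, -1.7495, 0)  len=1.4220
  (v9,v10,v2) [-+-] → (0.3903, -1.7495, 0)–(0.3903, -0.327508, 1.13049)  len=1.8166
  (v10,v0,v1) [+-+] → (0.3903, -0.327508, 0)–(0.3903, 0, 0)  len=0.3275
  (v10,v1,v2) [++-] → (0.3903, 0, 1.23331)–(0.3903, -0.327508, 1.13049)  len=0.3433

Chained into 1 loop(s):
  loop 1: 8 segments, perimeter = 7.8188
Total perimeter = 7.819


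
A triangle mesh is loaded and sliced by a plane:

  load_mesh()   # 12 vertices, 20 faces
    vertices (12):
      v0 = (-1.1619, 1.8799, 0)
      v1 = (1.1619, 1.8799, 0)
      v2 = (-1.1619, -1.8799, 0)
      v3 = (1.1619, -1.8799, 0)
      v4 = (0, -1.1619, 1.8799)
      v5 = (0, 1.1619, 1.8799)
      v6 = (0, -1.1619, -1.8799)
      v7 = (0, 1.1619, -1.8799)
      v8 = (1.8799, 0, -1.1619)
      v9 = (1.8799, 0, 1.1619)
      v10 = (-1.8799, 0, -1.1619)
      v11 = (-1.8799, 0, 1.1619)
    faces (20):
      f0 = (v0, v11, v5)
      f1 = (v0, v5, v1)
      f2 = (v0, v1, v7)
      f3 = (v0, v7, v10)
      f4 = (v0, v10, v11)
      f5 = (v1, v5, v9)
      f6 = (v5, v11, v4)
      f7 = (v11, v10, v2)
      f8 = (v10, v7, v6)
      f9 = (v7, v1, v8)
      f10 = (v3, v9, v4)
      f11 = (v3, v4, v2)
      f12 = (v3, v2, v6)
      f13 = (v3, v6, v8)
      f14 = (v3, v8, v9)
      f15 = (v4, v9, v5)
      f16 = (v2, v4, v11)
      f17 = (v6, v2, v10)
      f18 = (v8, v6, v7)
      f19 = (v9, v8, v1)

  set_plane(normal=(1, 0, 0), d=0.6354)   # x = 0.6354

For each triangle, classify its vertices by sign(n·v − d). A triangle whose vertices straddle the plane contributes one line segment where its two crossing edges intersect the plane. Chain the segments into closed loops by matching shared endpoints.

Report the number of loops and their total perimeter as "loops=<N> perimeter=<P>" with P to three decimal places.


Straddling triangles (10 of 20):
  (v0,v5,v1) [--+] → (0.6354, 1.55455, 0.851852)–(0.6354, 1.8799, 0)  len=0.9119
  (v0,v1,v7) [-+-] → (0.6354, 1.8799, 0)–(0.6354, 1.55455, -0.851852)  len=0.9119
  (v1,v5,v9) [+-+] → (0.6354, 1.55455, 0.851852)–(0.6354, 0.769182, 1.63722)  len=1.1107
  (v7,v1,v8) [-++] → (0.6354, 1.55455, -0.851852)–(0.6354, 0.769182, -1.63722)  len=1.1107
  (v3,v9,v4) [++-] → (0.6354, -0.769182, 1.63722)–(0.6354, -1.55455, 0.851852)  len=1.1107
  (v3,v4,v2) [+--] → (0.6354, -1.55455, 0.851852)–(0.6354, -1.8799, 0)  len=0.9119
  (v3,v2,v6) [+--] → (0.6354, -1.8799, 0)–(0.6354, -1.55455, -0.851852)  len=0.9119
  (v3,v6,v8) [+-+] → (0.6354, -1.55455, -0.851852)–(0.6354, -0.769182, -1.63722)  len=1.1107
  (v4,v9,v5) [-+-] → (0.6354, -0.769182, 1.63722)–(0.6354, 0.769182, 1.63722)  len=1.5384
  (v8,v6,v7) [+--] → (0.6354, -0.769182, -1.63722)–(0.6354, 0.769182, -1.63722)  len=1.5384

Chained into 1 loop(s):
  loop 1: 10 segments, perimeter = 11.1669
Total perimeter = 11.167

loops=1 perimeter=11.167


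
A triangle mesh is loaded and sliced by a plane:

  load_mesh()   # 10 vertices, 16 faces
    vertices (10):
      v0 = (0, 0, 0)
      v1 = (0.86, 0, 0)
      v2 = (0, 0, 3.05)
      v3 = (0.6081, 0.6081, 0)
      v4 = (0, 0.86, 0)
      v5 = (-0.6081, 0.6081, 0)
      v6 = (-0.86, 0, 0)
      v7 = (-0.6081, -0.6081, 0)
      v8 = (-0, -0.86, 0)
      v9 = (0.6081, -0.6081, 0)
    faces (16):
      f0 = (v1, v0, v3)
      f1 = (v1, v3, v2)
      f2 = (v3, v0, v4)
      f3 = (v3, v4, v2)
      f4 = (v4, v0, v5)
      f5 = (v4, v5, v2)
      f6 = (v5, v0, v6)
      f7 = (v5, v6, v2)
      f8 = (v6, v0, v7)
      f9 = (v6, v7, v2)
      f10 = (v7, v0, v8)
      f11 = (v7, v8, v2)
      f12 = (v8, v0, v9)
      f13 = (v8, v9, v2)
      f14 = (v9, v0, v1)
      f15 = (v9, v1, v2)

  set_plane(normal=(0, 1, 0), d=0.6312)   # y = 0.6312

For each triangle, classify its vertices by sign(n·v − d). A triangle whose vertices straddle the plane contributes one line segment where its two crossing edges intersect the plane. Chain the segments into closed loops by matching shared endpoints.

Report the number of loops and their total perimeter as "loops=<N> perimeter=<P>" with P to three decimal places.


loops=1 perimeter=3.068

Straddling triangles (4 of 16):
  (v3,v0,v4) [--+] → (0, 0.6312, 0)–(0.552335, 0.6312, 0)  len=0.5523
  (v3,v4,v2) [-+-] → (0.552335, 0.6312, 0)–(0, 0.6312, 0.811442)  len=0.9816
  (v4,v0,v5) [+--] → (0, 0.6312, 0)–(-0.552335, 0.6312, 0)  len=0.5523
  (v4,v5,v2) [+--] → (-0.552335, 0.6312, 0)–(0, 0.6312, 0.811442)  len=0.9816

Chained into 1 loop(s):
  loop 1: 4 segments, perimeter = 3.0678
Total perimeter = 3.068


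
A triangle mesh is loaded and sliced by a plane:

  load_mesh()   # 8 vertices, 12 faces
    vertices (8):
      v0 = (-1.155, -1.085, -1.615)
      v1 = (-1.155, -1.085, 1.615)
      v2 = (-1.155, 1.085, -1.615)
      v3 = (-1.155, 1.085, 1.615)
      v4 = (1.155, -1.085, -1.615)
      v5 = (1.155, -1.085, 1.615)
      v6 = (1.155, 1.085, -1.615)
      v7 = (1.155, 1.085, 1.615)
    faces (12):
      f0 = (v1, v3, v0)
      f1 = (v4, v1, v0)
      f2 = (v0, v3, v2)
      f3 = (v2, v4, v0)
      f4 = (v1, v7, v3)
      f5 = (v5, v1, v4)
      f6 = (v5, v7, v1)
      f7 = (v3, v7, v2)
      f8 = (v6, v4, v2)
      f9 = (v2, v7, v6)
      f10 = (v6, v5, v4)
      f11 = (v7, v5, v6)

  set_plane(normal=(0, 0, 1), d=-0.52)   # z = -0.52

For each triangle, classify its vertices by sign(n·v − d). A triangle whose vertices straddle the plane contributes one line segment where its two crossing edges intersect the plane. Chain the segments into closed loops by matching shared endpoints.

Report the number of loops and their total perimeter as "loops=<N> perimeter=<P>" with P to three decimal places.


Straddling triangles (8 of 12):
  (v1,v3,v0) [++-] → (-1.155, -0.34935, -0.52)–(-1.155, -1.085, -0.52)  len=0.7357
  (v4,v1,v0) [-+-] → (0.371889, -1.085, -0.52)–(-1.155, -1.085, -0.52)  len=1.5269
  (v0,v3,v2) [-+-] → (-1.155, -0.34935, -0.52)–(-1.155, 1.085, -0.52)  len=1.4343
  (v5,v1,v4) [++-] → (0.371889, -1.085, -0.52)–(1.155, -1.085, -0.52)  len=0.7831
  (v3,v7,v2) [++-] → (-0.371889, 1.085, -0.52)–(-1.155, 1.085, -0.52)  len=0.7831
  (v2,v7,v6) [-+-] → (-0.371889, 1.085, -0.52)–(1.155, 1.085, -0.52)  len=1.5269
  (v6,v5,v4) [-+-] → (1.155, 0.34935, -0.52)–(1.155, -1.085, -0.52)  len=1.4343
  (v7,v5,v6) [++-] → (1.155, 0.34935, -0.52)–(1.155, 1.085, -0.52)  len=0.7357

Chained into 1 loop(s):
  loop 1: 8 segments, perimeter = 8.9600
Total perimeter = 8.960

loops=1 perimeter=8.960


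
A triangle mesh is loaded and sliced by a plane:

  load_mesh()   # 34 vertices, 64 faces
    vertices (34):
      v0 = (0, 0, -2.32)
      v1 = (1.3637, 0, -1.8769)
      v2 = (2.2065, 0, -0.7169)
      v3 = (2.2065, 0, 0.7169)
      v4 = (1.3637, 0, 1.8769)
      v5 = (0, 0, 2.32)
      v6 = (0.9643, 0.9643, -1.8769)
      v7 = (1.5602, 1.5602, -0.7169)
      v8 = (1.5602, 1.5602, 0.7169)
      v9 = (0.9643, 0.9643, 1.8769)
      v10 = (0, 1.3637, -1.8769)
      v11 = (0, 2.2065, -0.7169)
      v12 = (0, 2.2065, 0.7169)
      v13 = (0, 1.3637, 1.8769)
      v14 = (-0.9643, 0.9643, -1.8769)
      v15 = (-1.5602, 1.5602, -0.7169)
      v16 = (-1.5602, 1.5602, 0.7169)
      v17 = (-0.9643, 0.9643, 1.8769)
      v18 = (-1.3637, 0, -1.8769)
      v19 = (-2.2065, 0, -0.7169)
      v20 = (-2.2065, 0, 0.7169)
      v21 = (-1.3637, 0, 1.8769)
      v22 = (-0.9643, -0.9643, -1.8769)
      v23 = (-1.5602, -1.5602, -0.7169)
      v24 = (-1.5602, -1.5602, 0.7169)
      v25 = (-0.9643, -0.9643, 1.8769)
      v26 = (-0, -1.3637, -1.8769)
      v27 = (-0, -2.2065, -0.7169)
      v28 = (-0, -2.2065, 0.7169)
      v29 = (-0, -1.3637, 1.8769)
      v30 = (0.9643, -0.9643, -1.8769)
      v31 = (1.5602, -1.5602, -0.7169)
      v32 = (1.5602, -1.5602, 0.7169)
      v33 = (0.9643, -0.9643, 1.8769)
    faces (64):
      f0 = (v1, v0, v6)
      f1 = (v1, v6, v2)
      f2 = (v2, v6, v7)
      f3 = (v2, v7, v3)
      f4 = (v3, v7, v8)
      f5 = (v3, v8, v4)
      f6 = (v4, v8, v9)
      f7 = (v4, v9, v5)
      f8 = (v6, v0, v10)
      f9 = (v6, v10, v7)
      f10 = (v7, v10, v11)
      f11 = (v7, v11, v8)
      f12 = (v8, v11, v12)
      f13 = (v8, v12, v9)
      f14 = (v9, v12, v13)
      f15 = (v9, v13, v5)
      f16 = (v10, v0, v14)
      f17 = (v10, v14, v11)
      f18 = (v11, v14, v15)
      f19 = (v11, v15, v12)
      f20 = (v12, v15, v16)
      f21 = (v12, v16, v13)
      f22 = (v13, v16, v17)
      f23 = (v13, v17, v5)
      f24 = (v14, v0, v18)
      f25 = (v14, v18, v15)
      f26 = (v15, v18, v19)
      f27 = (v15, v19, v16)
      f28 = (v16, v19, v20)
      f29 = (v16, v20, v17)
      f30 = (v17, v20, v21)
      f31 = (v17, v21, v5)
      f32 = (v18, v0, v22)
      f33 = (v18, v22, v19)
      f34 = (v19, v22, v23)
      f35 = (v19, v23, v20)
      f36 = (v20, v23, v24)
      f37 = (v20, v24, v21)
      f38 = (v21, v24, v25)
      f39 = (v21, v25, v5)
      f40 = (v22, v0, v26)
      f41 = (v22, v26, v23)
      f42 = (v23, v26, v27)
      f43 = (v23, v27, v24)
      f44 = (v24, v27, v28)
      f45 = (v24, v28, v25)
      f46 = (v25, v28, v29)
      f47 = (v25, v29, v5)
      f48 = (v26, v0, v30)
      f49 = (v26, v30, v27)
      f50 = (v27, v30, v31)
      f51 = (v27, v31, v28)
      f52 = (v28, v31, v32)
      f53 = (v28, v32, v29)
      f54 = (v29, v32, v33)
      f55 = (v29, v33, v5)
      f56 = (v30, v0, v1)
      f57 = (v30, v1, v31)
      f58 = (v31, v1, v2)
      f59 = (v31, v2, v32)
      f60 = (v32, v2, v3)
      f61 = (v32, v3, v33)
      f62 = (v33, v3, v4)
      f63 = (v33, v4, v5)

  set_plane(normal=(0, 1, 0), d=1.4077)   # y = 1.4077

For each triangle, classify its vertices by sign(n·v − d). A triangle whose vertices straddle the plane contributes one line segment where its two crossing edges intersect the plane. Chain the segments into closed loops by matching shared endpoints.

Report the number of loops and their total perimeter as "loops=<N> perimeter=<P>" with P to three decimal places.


loops=1 perimeter=10.817

Straddling triangles (18 of 64):
  (v2,v6,v7) [--+] → (1.4077, 1.4077, -1.01376)–(1.62337, 1.4077, -0.7169)  len=0.3669
  (v2,v7,v3) [-+-] → (1.62337, 1.4077, -0.7169)–(1.62337, 1.4077, -0.576755)  len=0.1401
  (v3,v7,v8) [-++] → (1.62337, 1.4077, -0.576755)–(1.62337, 1.4077, 0.7169)  len=1.2937
  (v3,v8,v4) [-+-] → (1.62337, 1.4077, 0.7169)–(1.54099, 1.4077, 0.830283)  len=0.1401
  (v4,v8,v9) [-+-] → (1.54099, 1.4077, 0.830283)–(1.4077, 1.4077, 1.01376)  len=0.2268
  (v6,v10,v7) [--+] → (0.349358, 1.4077, -1.61715)–(1.4077, 1.4077, -1.01376)  len=1.2183
  (v7,v10,v11) [+-+] → (0.349358, 1.4077, -1.61715)–(0, 1.4077, -1.81634)  len=0.4022
  (v8,v12,v9) [++-] → (0.620096, 1.4077, 1.46284)–(1.4077, 1.4077, 1.01376)  len=0.9066
  (v9,v12,v13) [-+-] → (0.620096, 1.4077, 1.46284)–(0, 1.4077, 1.81634)  len=0.7138
  (v10,v14,v11) [--+] → (-0.620096, 1.4077, -1.46284)–(0, 1.4077, -1.81634)  len=0.7138
  (v11,v14,v15) [+-+] → (-0.620096, 1.4077, -1.46284)–(-1.4077, 1.4077, -1.01376)  len=0.9066
  (v12,v16,v13) [++-] → (-0.349358, 1.4077, 1.61715)–(0, 1.4077, 1.81634)  len=0.4022
  (v13,v16,v17) [-+-] → (-0.349358, 1.4077, 1.61715)–(-1.4077, 1.4077, 1.01376)  len=1.2183
  (v14,v18,v15) [--+] → (-1.54099, 1.4077, -0.830283)–(-1.4077, 1.4077, -1.01376)  len=0.2268
  (v15,v18,v19) [+--] → (-1.54099, 1.4077, -0.830283)–(-1.62337, 1.4077, -0.7169)  len=0.1401
  (v15,v19,v16) [+-+] → (-1.62337, 1.4077, -0.7169)–(-1.62337, 1.4077, 0.576755)  len=1.2937
  (v16,v19,v20) [+--] → (-1.62337, 1.4077, 0.576755)–(-1.62337, 1.4077, 0.7169)  len=0.1401
  (v16,v20,v17) [+--] → (-1.62337, 1.4077, 0.7169)–(-1.4077, 1.4077, 1.01376)  len=0.3669

Chained into 1 loop(s):
  loop 1: 18 segments, perimeter = 10.8170
Total perimeter = 10.817


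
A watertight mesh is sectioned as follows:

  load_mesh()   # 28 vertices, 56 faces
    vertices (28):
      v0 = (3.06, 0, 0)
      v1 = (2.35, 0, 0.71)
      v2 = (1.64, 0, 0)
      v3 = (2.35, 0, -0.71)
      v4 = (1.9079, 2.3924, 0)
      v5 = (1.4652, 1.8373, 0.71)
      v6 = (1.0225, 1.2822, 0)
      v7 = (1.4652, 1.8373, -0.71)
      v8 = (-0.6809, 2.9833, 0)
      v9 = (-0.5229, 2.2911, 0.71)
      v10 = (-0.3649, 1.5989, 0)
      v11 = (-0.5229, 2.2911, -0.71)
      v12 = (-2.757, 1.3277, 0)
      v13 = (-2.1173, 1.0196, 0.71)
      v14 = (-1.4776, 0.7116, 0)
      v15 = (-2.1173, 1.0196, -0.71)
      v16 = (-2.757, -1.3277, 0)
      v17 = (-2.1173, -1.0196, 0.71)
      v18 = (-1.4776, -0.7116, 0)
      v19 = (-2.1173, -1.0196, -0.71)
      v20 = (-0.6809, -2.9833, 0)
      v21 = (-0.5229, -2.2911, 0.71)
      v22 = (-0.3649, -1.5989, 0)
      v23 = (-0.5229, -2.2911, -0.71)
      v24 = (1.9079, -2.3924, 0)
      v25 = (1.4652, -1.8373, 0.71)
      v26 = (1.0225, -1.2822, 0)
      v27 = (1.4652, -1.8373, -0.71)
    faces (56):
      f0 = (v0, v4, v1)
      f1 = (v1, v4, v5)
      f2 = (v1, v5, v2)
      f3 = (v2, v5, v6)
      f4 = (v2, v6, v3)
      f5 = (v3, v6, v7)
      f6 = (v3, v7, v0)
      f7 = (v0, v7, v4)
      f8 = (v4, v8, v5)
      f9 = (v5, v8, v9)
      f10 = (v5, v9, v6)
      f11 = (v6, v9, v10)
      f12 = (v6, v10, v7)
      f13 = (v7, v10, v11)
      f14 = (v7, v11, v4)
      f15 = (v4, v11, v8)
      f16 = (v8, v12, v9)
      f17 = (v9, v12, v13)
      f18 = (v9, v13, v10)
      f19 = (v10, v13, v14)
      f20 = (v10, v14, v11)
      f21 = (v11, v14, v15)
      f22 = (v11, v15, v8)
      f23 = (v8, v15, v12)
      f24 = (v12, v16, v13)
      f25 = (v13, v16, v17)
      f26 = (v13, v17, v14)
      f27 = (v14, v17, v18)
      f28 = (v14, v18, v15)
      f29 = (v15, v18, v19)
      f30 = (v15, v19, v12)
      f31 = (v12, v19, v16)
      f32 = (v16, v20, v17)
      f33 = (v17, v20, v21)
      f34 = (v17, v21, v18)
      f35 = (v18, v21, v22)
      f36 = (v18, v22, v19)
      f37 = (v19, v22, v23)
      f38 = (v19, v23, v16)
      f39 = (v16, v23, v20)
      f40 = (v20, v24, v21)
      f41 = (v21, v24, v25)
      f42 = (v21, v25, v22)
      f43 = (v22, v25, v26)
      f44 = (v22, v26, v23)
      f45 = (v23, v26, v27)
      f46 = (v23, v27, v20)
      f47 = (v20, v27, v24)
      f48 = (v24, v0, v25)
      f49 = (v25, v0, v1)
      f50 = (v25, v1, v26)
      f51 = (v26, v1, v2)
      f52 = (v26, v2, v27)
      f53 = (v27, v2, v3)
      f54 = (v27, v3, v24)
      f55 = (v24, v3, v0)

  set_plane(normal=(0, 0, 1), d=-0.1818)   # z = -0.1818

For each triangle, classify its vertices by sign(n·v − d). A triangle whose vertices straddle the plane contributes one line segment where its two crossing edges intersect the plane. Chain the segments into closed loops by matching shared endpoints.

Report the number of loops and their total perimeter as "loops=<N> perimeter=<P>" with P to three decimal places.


loops=2 perimeter=28.550

Straddling triangles (28 of 56):
  (v2,v6,v3) [++-] → (1.36241, 0.953885, -0.1818)–(1.8218, 0, -0.1818)  len=1.0587
  (v3,v6,v7) [-+-] → (1.36241, 0.953885, -0.1818)–(1.13586, 1.42434, -0.1818)  len=0.5222
  (v3,v7,v0) [--+] → (2.65164, 0.470452, -0.1818)–(2.8782, 0, -0.1818)  len=0.5222
  (v0,v7,v4) [+-+] → (2.65164, 0.470452, -0.1818)–(1.79454, 2.25026, -0.1818)  len=1.9754
  (v6,v10,v7) [++-] → (0.103709, 1.65994, -0.1818)–(1.13586, 1.42434, -0.1818)  len=1.0587
  (v7,v10,v11) [-+-] → (0.103709, 1.65994, -0.1818)–(-0.405357, 1.77614, -0.1818)  len=0.5222
  (v7,v11,v4) [--+] → (1.28548, 2.36646, -0.1818)–(1.79454, 2.25026, -0.1818)  len=0.5222
  (v4,v11,v8) [+-+] → (1.28548, 2.36646, -0.1818)–(-0.640443, 2.80606, -0.1818)  len=1.9755
  (v10,v14,v11) [++-] → (-1.23314, 1.11604, -0.1818)–(-0.405357, 1.77614, -0.1818)  len=1.0588
  (v11,v14,v15) [-+-] → (-1.23314, 1.11604, -0.1818)–(-1.6414, 0.790465, -0.1818)  len=0.5222
  (v11,v15,v8) [--+] → (-1.0487, 2.48048, -0.1818)–(-0.640443, 2.80606, -0.1818)  len=0.5222
  (v8,v15,v12) [+-+] → (-1.0487, 2.48048, -0.1818)–(-2.5932, 1.24881, -0.1818)  len=1.9755
  (v14,v18,v15) [++-] → (-1.6414, -0.268315, -0.1818)–(-1.6414, 0.790465, -0.1818)  len=1.0588
  (v15,v18,v19) [-+-] → (-1.6414, -0.268315, -0.1818)–(-1.6414, -0.790465, -0.1818)  len=0.5222
  (v15,v19,v12) [--+] → (-2.5932, 0.726659, -0.1818)–(-2.5932, 1.24881, -0.1818)  len=0.5222
  (v12,v19,v16) [+-+] → (-2.5932, 0.726659, -0.1818)–(-2.5932, -1.24881, -0.1818)  len=1.9755
  (v18,v22,v19) [++-] → (-0.813613, -1.45057, -0.1818)–(-1.6414, -0.790465, -0.1818)  len=1.0588
  (v19,v22,v23) [-+-] → (-0.813613, -1.45057, -0.1818)–(-0.405357, -1.77614, -0.1818)  len=0.5222
  (v19,v23,v16) [--+] → (-2.18494, -1.57438, -0.1818)–(-2.5932, -1.24881, -0.1818)  len=0.5222
  (v16,v23,v20) [+-+] → (-2.18494, -1.57438, -0.1818)–(-0.640443, -2.80606, -0.1818)  len=1.9755
  (v22,v26,v23) [++-] → (0.626791, -1.54054, -0.1818)–(-0.405357, -1.77614, -0.1818)  len=1.0587
  (v23,v26,v27) [-+-] → (0.626791, -1.54054, -0.1818)–(1.13586, -1.42434, -0.1818)  len=0.5222
  (v23,v27,v20) [--+] → (-0.131377, -2.68986, -0.1818)–(-0.640443, -2.80606, -0.1818)  len=0.5222
  (v20,v27,v24) [+-+] → (-0.131377, -2.68986, -0.1818)–(1.79454, -2.25026, -0.1818)  len=1.9755
  (v26,v2,v27) [++-] → (1.59524, -0.470452, -0.1818)–(1.13586, -1.42434, -0.1818)  len=1.0587
  (v27,v2,v3) [-+-] → (1.59524, -0.470452, -0.1818)–(1.8218, 0, -0.1818)  len=0.5222
  (v27,v3,v24) [--+] → (2.0211, -1.77981, -0.1818)–(1.79454, -2.25026, -0.1818)  len=0.5222
  (v24,v3,v0) [+-+] → (2.0211, -1.77981, -0.1818)–(2.8782, 0, -0.1818)  len=1.9754

Chained into 2 loop(s):
  loop 1: 14 segments, perimeter = 11.0663
  loop 2: 14 segments, perimeter = 17.4834
Total perimeter = 28.550


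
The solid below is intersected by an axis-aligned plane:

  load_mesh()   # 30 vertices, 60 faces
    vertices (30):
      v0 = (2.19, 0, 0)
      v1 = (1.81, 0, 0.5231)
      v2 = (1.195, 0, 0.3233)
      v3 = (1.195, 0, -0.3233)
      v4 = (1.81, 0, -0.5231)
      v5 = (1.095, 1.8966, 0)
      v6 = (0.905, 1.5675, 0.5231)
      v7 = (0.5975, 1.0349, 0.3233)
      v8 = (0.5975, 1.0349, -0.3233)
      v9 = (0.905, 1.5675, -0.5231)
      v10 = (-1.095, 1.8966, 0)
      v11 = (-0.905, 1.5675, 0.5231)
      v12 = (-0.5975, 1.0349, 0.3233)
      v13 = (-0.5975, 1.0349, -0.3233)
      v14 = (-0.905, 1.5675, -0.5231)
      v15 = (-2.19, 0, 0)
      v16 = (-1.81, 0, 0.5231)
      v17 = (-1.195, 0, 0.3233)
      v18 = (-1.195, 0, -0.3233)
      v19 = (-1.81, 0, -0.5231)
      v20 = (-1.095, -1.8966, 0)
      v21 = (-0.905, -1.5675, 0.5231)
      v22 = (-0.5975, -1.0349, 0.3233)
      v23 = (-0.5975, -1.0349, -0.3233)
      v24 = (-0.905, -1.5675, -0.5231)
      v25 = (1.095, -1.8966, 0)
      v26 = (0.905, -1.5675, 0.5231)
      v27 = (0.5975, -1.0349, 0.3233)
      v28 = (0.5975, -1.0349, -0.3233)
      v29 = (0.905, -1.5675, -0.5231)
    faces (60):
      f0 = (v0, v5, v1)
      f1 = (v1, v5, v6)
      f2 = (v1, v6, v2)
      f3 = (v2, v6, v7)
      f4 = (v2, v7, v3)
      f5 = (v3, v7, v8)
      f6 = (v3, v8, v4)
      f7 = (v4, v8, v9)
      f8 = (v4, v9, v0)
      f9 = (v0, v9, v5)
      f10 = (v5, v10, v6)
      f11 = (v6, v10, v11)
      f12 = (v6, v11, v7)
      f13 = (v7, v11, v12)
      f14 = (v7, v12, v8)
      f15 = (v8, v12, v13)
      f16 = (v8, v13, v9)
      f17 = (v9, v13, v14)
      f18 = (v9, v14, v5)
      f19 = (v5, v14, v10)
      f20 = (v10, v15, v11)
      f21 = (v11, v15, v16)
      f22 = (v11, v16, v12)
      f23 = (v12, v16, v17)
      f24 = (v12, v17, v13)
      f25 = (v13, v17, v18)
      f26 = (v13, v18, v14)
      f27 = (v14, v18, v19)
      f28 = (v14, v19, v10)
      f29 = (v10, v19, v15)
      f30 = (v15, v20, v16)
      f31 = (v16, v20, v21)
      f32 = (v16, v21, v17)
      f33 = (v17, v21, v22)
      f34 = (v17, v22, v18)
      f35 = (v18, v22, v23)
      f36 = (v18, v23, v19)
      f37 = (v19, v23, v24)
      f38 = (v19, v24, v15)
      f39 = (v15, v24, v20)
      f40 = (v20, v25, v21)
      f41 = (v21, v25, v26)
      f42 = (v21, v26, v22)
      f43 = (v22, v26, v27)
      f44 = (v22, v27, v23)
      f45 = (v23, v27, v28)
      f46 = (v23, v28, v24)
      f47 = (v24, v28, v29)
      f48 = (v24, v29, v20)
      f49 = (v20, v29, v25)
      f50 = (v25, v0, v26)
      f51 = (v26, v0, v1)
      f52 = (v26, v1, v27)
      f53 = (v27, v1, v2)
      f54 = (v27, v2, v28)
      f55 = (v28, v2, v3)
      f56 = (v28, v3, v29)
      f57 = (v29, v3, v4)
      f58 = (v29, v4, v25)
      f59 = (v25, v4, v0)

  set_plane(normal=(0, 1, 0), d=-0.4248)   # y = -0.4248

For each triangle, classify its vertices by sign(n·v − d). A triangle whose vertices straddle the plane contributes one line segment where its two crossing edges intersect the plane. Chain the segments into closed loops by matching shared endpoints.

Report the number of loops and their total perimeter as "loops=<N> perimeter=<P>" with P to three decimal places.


Straddling triangles (20 of 60):
  (v15,v20,v16) [+-+] → (-1.94474, -0.4248, 0)–(-1.64985, -0.4248, 0.405936)  len=0.5017
  (v16,v20,v21) [+--] → (-1.64985, -0.4248, 0.405936)–(-1.56474, -0.4248, 0.5231)  len=0.1448
  (v16,v21,v17) [+-+] → (-1.56474, -0.4248, 0.5231)–(-1.11641, -0.4248, 0.377447)  len=0.4714
  (v17,v21,v22) [+--] → (-1.11641, -0.4248, 0.377447)–(-0.949742, -0.4248, 0.3233)  len=0.1752
  (v17,v22,v18) [+-+] → (-0.949742, -0.4248, 0.3233)–(-0.949742, -0.4248, -0.0578872)  len=0.3812
  (v18,v22,v23) [+--] → (-0.949742, -0.4248, -0.0578872)–(-0.949742, -0.4248, -0.3233)  len=0.2654
  (v18,v23,v19) [+-+] → (-0.949742, -0.4248, -0.3233)–(-1.3123, -0.4248, -0.441087)  len=0.3812
  (v19,v23,v24) [+--] → (-1.3123, -0.4248, -0.441087)–(-1.56474, -0.4248, -0.5231)  len=0.2654
  (v19,v24,v15) [+-+] → (-1.56474, -0.4248, -0.5231)–(-1.84176, -0.4248, -0.141763)  len=0.4713
  (v15,v24,v20) [+--] → (-1.84176, -0.4248, -0.141763)–(-1.94474, -0.4248, 0)  len=0.1752
  (v25,v0,v26) [-+-] → (1.94474, -0.4248, 0)–(1.84176, -0.4248, 0.141763)  len=0.1752
  (v26,v0,v1) [-++] → (1.84176, -0.4248, 0.141763)–(1.56474, -0.4248, 0.5231)  len=0.4713
  (v26,v1,v27) [-+-] → (1.56474, -0.4248, 0.5231)–(1.3123, -0.4248, 0.441087)  len=0.2654
  (v27,v1,v2) [-++] → (1.3123, -0.4248, 0.441087)–(0.949742, -0.4248, 0.3233)  len=0.3812
  (v27,v2,v28) [-+-] → (0.949742, -0.4248, 0.3233)–(0.949742, -0.4248, 0.0578872)  len=0.2654
  (v28,v2,v3) [-++] → (0.949742, -0.4248, 0.0578872)–(0.949742, -0.4248, -0.3233)  len=0.3812
  (v28,v3,v29) [-+-] → (0.949742, -0.4248, -0.3233)–(1.11641, -0.4248, -0.377447)  len=0.1752
  (v29,v3,v4) [-++] → (1.11641, -0.4248, -0.377447)–(1.56474, -0.4248, -0.5231)  len=0.4714
  (v29,v4,v25) [-+-] → (1.56474, -0.4248, -0.5231)–(1.64985, -0.4248, -0.405936)  len=0.1448
  (v25,v4,v0) [-++] → (1.64985, -0.4248, -0.405936)–(1.94474, -0.4248, 0)  len=0.5017

Chained into 2 loop(s):
  loop 1: 10 segments, perimeter = 3.2330
  loop 2: 10 segments, perimeter = 3.2330
Total perimeter = 6.466

loops=2 perimeter=6.466
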